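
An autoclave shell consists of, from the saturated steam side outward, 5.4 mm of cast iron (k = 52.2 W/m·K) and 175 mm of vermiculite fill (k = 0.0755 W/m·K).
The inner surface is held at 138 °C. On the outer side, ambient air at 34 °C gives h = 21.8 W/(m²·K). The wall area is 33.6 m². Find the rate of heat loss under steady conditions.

Model the wall as resistances in series:
R_cast iron = L/(kA) = 0.0054/(52.2×33.6) = 3.079×10^-6 K/W
R_vermiculite fill = L/(kA) = 0.175/(0.0755×33.6) = 0.06898 K/W
R_outer film = 1/(h_o·A) = 1/(21.8×33.6) = 0.001365 K/W
R_total = 0.07035 K/W
Q = ΔT / R_total = 104 / 0.07035

Q ≈ 1480 W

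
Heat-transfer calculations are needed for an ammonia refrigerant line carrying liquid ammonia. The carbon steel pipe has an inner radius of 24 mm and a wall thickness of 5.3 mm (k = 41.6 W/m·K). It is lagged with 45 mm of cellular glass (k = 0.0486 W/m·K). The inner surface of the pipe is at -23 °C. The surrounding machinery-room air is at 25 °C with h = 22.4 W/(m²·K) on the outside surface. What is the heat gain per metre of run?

q′ ≈ 15.3 W/m

Radial resistances (cylindrical: R_cond = ln(r_o/r_i)/(2πkL), R_conv = 1/(h·2πrL)):
R_carbon steel pipe wall = ln(29.3/24)/(2π×41.6×1) = 7.634×10^-4 K/W
R_cellular glass = ln(74.3/29.3)/(2π×0.0486×1) = 3.047 K/W
R_outer film = 1/(h_o·2πr_oL) = 1/(22.4×2π×0.0743×1) = 0.09563 K/W
R_total = 3.144 K/W
Q = ΔT/R_total = 48/3.144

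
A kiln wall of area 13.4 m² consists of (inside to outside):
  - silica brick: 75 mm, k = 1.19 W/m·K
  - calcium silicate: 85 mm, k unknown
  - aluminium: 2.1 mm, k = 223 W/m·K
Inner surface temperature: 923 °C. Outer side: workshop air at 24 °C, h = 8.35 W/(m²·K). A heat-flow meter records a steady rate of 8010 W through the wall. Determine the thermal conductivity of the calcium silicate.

Thermal resistances in series:
R_silica brick = L/(kA) = 0.075/(1.19×13.4) = 0.004703 K/W
R_aluminium = L/(kA) = 0.0021/(223×13.4) = 7.028×10^-7 K/W
R_outer film = 1/(h_o·A) = 1/(8.35×13.4) = 0.008937 K/W
Sum of known resistances R_other = 0.01364 K/W
Total R = ΔT/Q = 899/8010 = 0.1122 K/W
R_calcium silicate = R_total − R_other = 0.09859 K/W
k = L/(R·A) = 0.085/(0.09859×13.4)

k ≈ 0.0643 W/(m·K)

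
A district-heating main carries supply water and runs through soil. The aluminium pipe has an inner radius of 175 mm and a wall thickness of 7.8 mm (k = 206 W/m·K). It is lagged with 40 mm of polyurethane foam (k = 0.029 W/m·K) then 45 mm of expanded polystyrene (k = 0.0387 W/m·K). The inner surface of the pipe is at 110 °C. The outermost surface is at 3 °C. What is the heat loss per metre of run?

Radial resistances (cylindrical: R_cond = ln(r_o/r_i)/(2πkL), R_conv = 1/(h·2πrL)):
R_aluminium pipe wall = ln(182.8/175)/(2π×206×1) = 3.369×10^-5 K/W
R_polyurethane foam = ln(222.8/182.8)/(2π×0.029×1) = 1.086 K/W
R_expanded polystyrene = ln(267.8/222.8)/(2π×0.0387×1) = 0.7566 K/W
R_total = 1.843 K/W
Q = ΔT/R_total = 107/1.843

q′ ≈ 58.1 W/m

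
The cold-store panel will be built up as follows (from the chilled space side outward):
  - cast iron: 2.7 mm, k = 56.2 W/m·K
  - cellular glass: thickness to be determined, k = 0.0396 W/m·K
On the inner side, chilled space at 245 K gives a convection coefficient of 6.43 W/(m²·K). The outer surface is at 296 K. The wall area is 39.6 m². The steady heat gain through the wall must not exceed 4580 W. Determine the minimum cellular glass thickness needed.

Thermal resistances in series:
R_inner film = 1/(h_i·A) = 1/(6.43×39.6) = 0.003927 K/W
R_cast iron = L/(kA) = 0.0027/(56.2×39.6) = 1.213×10^-6 K/W
Sum of the known resistances R_other = 0.003929 K/W
Required total resistance R_tot = ΔT/Q_allow = 51/4580 = 0.01114 K/W
R_cellular glass = R_tot − R_other = 0.007207 K/W
L = R·k·A = 0.007207×0.0396×39.6

L ≈ 11.3 mm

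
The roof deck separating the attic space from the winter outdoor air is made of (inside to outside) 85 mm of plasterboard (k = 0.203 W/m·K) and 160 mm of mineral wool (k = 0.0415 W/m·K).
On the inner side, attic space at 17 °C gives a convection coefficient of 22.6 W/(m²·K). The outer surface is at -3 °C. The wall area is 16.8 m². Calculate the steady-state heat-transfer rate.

Q ≈ 77.8 W

Thermal resistances in series:
R_inner film = 1/(h_i·A) = 1/(22.6×16.8) = 0.002634 K/W
R_plasterboard = L/(kA) = 0.085/(0.203×16.8) = 0.02492 K/W
R_mineral wool = L/(kA) = 0.16/(0.0415×16.8) = 0.2295 K/W
R_total = 0.257 K/W
Q = ΔT / R_total = 20 / 0.257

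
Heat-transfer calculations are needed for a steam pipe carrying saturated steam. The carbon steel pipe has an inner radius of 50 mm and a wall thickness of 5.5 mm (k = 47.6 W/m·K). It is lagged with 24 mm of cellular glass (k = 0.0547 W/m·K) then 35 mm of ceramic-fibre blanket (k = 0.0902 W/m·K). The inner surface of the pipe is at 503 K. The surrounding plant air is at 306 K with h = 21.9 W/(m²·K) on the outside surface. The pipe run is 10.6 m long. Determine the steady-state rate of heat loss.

Per-layer cylindrical resistances, series-summed:
R_carbon steel pipe wall = ln(55.5/50)/(2π×47.6×10.6) = 3.292×10^-5 K/W
R_cellular glass = ln(79.5/55.5)/(2π×0.0547×10.6) = 0.09864 K/W
R_ceramic-fibre blanket = ln(114.5/79.5)/(2π×0.0902×10.6) = 0.06073 K/W
R_outer film = 1/(h_o·2πr_oL) = 1/(21.9×2π×0.1145×10.6) = 0.005988 K/W
R_total = 0.1654 K/W
Q = ΔT/R_total = 197/0.1654

Q ≈ 1190 W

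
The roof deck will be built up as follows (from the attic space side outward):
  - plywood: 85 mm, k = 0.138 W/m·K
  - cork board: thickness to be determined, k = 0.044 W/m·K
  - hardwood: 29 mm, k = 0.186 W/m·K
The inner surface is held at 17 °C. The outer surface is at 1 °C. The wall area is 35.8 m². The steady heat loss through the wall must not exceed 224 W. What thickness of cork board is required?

L ≈ 78.6 mm

Series thermal resistances:
R_plywood = L/(kA) = 0.085/(0.138×35.8) = 0.01721 K/W
R_hardwood = L/(kA) = 0.029/(0.186×35.8) = 0.004355 K/W
Sum of the known resistances R_other = 0.02156 K/W
Required total resistance R_tot = ΔT/Q_allow = 16/224 = 0.07143 K/W
R_cork board = R_tot − R_other = 0.04987 K/W
L = R·k·A = 0.04987×0.044×35.8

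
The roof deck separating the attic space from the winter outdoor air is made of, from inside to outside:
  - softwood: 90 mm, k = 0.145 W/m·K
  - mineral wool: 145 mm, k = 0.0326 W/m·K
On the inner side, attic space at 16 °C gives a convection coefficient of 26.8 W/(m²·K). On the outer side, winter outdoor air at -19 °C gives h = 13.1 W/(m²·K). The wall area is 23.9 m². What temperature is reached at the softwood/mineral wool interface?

T ≈ 11.6 °C

Using the resistance-network approach (series):
R_inner film = 1/(h_i·A) = 1/(26.8×23.9) = 0.001561 K/W
R_softwood = L/(kA) = 0.09/(0.145×23.9) = 0.02597 K/W
R_mineral wool = L/(kA) = 0.145/(0.0326×23.9) = 0.1861 K/W
R_outer film = 1/(h_o·A) = 1/(13.1×23.9) = 0.003194 K/W
R_total = 0.2168 K/W;  Q = ΔT/R_total = 35/0.2168 = 161.4 W
T_interface = T_inner − Q·ΣR(inner→interface) = 16 − 161×0.02753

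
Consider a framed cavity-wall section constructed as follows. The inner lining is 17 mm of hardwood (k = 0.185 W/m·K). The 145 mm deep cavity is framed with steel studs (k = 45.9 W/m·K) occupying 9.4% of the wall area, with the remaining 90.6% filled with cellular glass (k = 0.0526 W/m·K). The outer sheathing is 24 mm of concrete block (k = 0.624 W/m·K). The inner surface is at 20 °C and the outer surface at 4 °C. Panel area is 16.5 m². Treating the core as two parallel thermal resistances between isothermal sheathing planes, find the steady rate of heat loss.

Q ≈ 1610 W

Sheathing layers in series; stud and cavity paths in parallel between them.
R_inner = 0.017/(0.185×16.5) = 0.005569 K/W
R_stud  = 0.145/(45.9×0.094×16.5) = 0.002037 K/W
R_cav   = 0.145/(0.0526×0.906×16.5) = 0.1844 K/W
1/R_core = 1/R_stud + 1/R_cav → R_core = 0.002015 K/W
R_outer = 0.024/(0.624×16.5) = 0.002331 K/W
R_total = 0.009915 K/W
Q = ΔT/R_total = 16/0.009915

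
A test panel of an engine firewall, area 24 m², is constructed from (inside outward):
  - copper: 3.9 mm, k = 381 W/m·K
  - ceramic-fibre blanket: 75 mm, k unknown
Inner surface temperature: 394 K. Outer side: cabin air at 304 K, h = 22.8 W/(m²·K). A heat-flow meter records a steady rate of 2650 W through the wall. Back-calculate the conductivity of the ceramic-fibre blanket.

Treating each layer as a thermal resistance in series:
R_copper = L/(kA) = 0.0039/(381×24) = 4.265×10^-7 K/W
R_outer film = 1/(h_o·A) = 1/(22.8×24) = 0.001827 K/W
Sum of known resistances R_other = 0.001828 K/W
Total R = ΔT/Q = 90/2650 = 0.03396 K/W
R_ceramic-fibre blanket = R_total − R_other = 0.03213 K/W
k = L/(R·A) = 0.075/(0.03213×24)

k ≈ 0.0972 W/(m·K)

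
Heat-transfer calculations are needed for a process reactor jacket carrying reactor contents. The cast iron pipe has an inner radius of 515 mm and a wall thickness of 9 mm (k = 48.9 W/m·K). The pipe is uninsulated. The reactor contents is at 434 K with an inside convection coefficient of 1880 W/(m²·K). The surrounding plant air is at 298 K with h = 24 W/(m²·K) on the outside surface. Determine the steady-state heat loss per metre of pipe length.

Per-layer cylindrical resistances, series-summed:
R_inner film = 1/(h_i·2πr₁L) = 1/(1880×2π×0.515×1) = 1.644×10^-4 K/W
R_cast iron pipe wall = ln(524/515)/(2π×48.9×1) = 5.639×10^-5 K/W
R_outer film = 1/(h_o·2πr_oL) = 1/(24×2π×0.524×1) = 0.01266 K/W
R_total = 0.01288 K/W
Q = ΔT/R_total = 136/0.01288

q′ ≈ 10600 W/m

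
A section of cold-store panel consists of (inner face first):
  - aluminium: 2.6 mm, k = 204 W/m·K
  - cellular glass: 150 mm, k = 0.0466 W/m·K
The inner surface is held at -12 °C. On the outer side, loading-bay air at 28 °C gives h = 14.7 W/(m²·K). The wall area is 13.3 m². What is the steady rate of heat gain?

Q ≈ 162 W

Thermal resistances in series:
R_aluminium = L/(kA) = 0.0026/(204×13.3) = 9.583×10^-7 K/W
R_cellular glass = L/(kA) = 0.15/(0.0466×13.3) = 0.242 K/W
R_outer film = 1/(h_o·A) = 1/(14.7×13.3) = 0.005115 K/W
R_total = 0.2471 K/W
Q = ΔT / R_total = 40 / 0.2471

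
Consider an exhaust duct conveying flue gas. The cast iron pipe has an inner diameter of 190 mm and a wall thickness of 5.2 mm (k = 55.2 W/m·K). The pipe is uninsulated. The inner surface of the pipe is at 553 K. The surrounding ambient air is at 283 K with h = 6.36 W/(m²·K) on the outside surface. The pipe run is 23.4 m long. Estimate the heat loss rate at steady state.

Per-layer cylindrical resistances, series-summed:
R_cast iron pipe wall = ln(100.2/95)/(2π×55.2×23.4) = 6.566×10^-6 K/W
R_outer film = 1/(h_o·2πr_oL) = 1/(6.36×2π×0.1002×23.4) = 0.01067 K/W
R_total = 0.01068 K/W
Q = ΔT/R_total = 270/0.01068

Q ≈ 25300 W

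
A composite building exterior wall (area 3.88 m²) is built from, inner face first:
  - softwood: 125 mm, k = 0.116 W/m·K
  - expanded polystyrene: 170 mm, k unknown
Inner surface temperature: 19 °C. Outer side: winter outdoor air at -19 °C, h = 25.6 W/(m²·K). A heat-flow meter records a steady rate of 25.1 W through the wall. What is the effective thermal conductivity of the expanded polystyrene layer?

k ≈ 0.0357 W/(m·K)

Thermal resistances in series:
R_softwood = L/(kA) = 0.125/(0.116×3.88) = 0.2777 K/W
R_outer film = 1/(h_o·A) = 1/(25.6×3.88) = 0.01007 K/W
Sum of known resistances R_other = 0.2878 K/W
Total R = ΔT/Q = 38/25.1 = 1.514 K/W
R_expanded polystyrene = R_total − R_other = 1.226 K/W
k = L/(R·A) = 0.17/(1.226×3.88)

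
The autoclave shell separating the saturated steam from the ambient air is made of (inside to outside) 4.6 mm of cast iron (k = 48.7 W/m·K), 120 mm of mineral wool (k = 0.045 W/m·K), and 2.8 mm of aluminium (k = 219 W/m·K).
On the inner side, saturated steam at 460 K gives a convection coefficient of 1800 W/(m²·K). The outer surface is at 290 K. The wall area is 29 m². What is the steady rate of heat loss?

Thermal resistances in series:
R_inner film = 1/(h_i·A) = 1/(1800×29) = 1.916×10^-5 K/W
R_cast iron = L/(kA) = 0.0046/(48.7×29) = 3.257×10^-6 K/W
R_mineral wool = L/(kA) = 0.12/(0.045×29) = 0.09195 K/W
R_aluminium = L/(kA) = 0.0028/(219×29) = 4.409×10^-7 K/W
R_total = 0.09198 K/W
Q = ΔT / R_total = 170 / 0.09198

Q ≈ 1850 W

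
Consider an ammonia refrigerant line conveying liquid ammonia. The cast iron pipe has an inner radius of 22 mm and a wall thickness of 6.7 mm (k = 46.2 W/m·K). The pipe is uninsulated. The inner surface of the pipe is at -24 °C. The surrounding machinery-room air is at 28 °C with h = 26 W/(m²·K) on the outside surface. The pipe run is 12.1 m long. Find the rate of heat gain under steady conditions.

Q ≈ 2940 W

Cylindrical conduction, so R = ln(r₂/r₁)/(2πkL) per layer, in series:
R_cast iron pipe wall = ln(28.7/22)/(2π×46.2×12.1) = 7.569×10^-5 K/W
R_outer film = 1/(h_o·2πr_oL) = 1/(26×2π×0.0287×12.1) = 0.01763 K/W
R_total = 0.0177 K/W
Q = ΔT/R_total = 52/0.0177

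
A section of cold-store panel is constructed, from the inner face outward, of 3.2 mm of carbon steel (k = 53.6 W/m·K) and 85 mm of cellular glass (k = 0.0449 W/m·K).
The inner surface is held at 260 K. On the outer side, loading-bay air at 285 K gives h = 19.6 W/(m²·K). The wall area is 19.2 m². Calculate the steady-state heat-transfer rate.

Model the wall as resistances in series:
R_carbon steel = L/(kA) = 0.0032/(53.6×19.2) = 3.109×10^-6 K/W
R_cellular glass = L/(kA) = 0.085/(0.0449×19.2) = 0.0986 K/W
R_outer film = 1/(h_o·A) = 1/(19.6×19.2) = 0.002657 K/W
R_total = 0.1013 K/W
Q = ΔT / R_total = 25 / 0.1013

Q ≈ 247 W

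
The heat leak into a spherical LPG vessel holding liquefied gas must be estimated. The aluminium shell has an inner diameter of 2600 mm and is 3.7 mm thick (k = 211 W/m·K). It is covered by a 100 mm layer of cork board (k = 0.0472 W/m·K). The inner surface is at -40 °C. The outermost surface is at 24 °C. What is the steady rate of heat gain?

Each spherical layer contributes R = (1/r_i − 1/r_o)/(4πk):
R_aluminium shell = (1/1.3 − 1/1.3037)/(4π×211) = 8.234×10^-7 K/W
R_cork board = (1/1.3037 − 1/1.4037)/(4π×0.0472) = 0.09213 K/W
R_total = 0.09213 K/W
Q = ΔT/R_total = 64/0.09213

Q ≈ 695 W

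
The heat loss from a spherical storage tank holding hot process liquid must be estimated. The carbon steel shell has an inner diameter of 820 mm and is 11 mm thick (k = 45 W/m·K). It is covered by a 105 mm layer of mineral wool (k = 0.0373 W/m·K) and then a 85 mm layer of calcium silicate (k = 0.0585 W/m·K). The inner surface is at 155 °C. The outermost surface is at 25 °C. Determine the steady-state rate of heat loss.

Q ≈ 94.8 W

Radial (spherical) resistances in series:
R_carbon steel shell = (1/0.41 − 1/0.421)/(4π×45) = 1.127×10^-4 K/W
R_mineral wool = (1/0.421 − 1/0.526)/(4π×0.0373) = 1.012 K/W
R_calcium silicate = (1/0.526 − 1/0.611)/(4π×0.0585) = 0.3598 K/W
R_total = 1.371 K/W
Q = ΔT/R_total = 130/1.371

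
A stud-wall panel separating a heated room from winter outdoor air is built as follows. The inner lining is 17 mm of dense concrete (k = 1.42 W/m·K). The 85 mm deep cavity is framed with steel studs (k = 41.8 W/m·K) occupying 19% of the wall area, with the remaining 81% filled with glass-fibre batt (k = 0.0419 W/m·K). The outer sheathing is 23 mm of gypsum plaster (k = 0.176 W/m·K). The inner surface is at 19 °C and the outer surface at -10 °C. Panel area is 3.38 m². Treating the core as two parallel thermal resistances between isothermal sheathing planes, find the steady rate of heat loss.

Sheathing layers in series; stud and cavity paths in parallel between them.
R_inner = 0.017/(1.42×3.38) = 0.003542 K/W
R_stud  = 0.085/(41.8×0.19×3.38) = 0.003166 K/W
R_cav   = 0.085/(0.0419×0.81×3.38) = 0.741 K/W
1/R_core = 1/R_stud + 1/R_cav → R_core = 0.003153 K/W
R_outer = 0.023/(0.176×3.38) = 0.03866 K/W
R_total = 0.04536 K/W
Q = ΔT/R_total = 29/0.04536

Q ≈ 639 W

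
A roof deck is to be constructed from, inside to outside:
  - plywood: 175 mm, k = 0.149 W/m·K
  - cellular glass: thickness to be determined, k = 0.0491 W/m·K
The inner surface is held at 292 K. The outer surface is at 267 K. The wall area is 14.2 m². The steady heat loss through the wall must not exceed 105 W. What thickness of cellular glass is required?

L ≈ 108 mm

Thermal resistances in series:
R_plywood = L/(kA) = 0.175/(0.149×14.2) = 0.08271 K/W
Sum of the known resistances R_other = 0.08271 K/W
Required total resistance R_tot = ΔT/Q_allow = 25/105 = 0.2381 K/W
R_cellular glass = R_tot − R_other = 0.1554 K/W
L = R·k·A = 0.1554×0.0491×14.2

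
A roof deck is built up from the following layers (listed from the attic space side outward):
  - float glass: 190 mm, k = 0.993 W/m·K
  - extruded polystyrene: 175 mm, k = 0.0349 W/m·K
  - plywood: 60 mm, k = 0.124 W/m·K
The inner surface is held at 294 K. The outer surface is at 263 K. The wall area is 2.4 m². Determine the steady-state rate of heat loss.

Q ≈ 13.1 W

Series thermal resistances:
R_float glass = L/(kA) = 0.19/(0.993×2.4) = 0.07972 K/W
R_extruded polystyrene = L/(kA) = 0.175/(0.0349×2.4) = 2.089 K/W
R_plywood = L/(kA) = 0.06/(0.124×2.4) = 0.2016 K/W
R_total = 2.371 K/W
Q = ΔT / R_total = 31 / 2.371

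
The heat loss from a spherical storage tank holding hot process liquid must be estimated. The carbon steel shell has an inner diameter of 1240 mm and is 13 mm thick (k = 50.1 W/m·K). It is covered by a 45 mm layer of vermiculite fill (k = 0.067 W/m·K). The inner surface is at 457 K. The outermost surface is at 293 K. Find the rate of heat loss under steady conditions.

Each spherical layer contributes R = (1/r_i − 1/r_o)/(4πk):
R_carbon steel shell = (1/0.62 − 1/0.633)/(4π×50.1) = 5.261×10^-5 K/W
R_vermiculite fill = (1/0.633 − 1/0.678)/(4π×0.067) = 0.1245 K/W
R_total = 0.1246 K/W
Q = ΔT/R_total = 164/0.1246

Q ≈ 1320 W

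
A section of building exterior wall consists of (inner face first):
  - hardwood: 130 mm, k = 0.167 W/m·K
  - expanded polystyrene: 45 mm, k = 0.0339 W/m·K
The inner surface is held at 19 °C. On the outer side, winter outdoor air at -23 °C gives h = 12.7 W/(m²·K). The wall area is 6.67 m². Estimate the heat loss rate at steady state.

Q ≈ 128 W

Model the wall as resistances in series:
R_hardwood = L/(kA) = 0.13/(0.167×6.67) = 0.1167 K/W
R_expanded polystyrene = L/(kA) = 0.045/(0.0339×6.67) = 0.199 K/W
R_outer film = 1/(h_o·A) = 1/(12.7×6.67) = 0.01181 K/W
R_total = 0.3275 K/W
Q = ΔT / R_total = 42 / 0.3275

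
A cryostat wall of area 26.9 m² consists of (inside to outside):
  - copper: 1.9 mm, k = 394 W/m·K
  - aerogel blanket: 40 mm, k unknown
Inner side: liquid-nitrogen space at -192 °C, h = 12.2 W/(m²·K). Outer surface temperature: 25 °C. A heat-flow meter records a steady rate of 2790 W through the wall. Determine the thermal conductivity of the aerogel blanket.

k ≈ 0.0199 W/(m·K)

Using the resistance-network approach (series):
R_inner film = 1/(h_i·A) = 1/(12.2×26.9) = 0.003047 K/W
R_copper = L/(kA) = 0.0019/(394×26.9) = 1.793×10^-7 K/W
Sum of known resistances R_other = 0.003047 K/W
Total R = ΔT/Q = 217/2790 = 0.07778 K/W
R_aerogel blanket = R_total − R_other = 0.07473 K/W
k = L/(R·A) = 0.04/(0.07473×26.9)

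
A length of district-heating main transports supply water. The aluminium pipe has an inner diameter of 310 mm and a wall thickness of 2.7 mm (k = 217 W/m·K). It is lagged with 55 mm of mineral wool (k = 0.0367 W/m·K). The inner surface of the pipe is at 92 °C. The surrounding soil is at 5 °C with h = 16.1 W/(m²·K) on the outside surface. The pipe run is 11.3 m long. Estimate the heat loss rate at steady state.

Radial resistances (cylindrical: R_cond = ln(r_o/r_i)/(2πkL), R_conv = 1/(h·2πrL)):
R_aluminium pipe wall = ln(157.7/155)/(2π×217×11.3) = 1.121×10^-6 K/W
R_mineral wool = ln(212.7/157.7)/(2π×0.0367×11.3) = 0.1148 K/W
R_outer film = 1/(h_o·2πr_oL) = 1/(16.1×2π×0.2127×11.3) = 0.004113 K/W
R_total = 0.1189 K/W
Q = ΔT/R_total = 87/0.1189

Q ≈ 731 W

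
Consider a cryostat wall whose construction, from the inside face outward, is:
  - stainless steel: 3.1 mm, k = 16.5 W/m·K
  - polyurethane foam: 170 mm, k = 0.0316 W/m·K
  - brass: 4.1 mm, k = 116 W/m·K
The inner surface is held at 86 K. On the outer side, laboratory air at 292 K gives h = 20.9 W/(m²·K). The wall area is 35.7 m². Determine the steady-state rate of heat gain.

Treating each layer as a thermal resistance in series:
R_stainless steel = L/(kA) = 0.0031/(16.5×35.7) = 5.263×10^-6 K/W
R_polyurethane foam = L/(kA) = 0.17/(0.0316×35.7) = 0.1507 K/W
R_brass = L/(kA) = 0.0041/(116×35.7) = 9.901×10^-7 K/W
R_outer film = 1/(h_o·A) = 1/(20.9×35.7) = 0.00134 K/W
R_total = 0.152 K/W
Q = ΔT / R_total = 206 / 0.152

Q ≈ 1350 W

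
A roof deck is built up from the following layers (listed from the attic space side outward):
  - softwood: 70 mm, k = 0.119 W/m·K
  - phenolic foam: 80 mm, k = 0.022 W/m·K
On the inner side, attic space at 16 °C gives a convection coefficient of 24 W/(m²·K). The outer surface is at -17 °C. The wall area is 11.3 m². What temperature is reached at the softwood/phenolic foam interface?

Series thermal resistances:
R_inner film = 1/(h_i·A) = 1/(24×11.3) = 0.003687 K/W
R_softwood = L/(kA) = 0.07/(0.119×11.3) = 0.05206 K/W
R_phenolic foam = L/(kA) = 0.08/(0.022×11.3) = 0.3218 K/W
R_total = 0.3775 K/W;  Q = ΔT/R_total = 33/0.3775 = 87.41 W
T_interface = T_inner − Q·ΣR(inner→interface) = 16 − 87.4×0.05574

T ≈ 11.1 °C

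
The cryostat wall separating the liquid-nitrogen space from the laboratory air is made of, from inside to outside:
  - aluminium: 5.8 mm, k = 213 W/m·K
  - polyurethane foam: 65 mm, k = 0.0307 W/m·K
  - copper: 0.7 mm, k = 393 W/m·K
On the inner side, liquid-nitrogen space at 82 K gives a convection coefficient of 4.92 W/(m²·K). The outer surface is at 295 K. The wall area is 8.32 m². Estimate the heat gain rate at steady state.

Q ≈ 764 W

Treating each layer as a thermal resistance in series:
R_inner film = 1/(h_i·A) = 1/(4.92×8.32) = 0.02443 K/W
R_aluminium = L/(kA) = 0.0058/(213×8.32) = 3.273×10^-6 K/W
R_polyurethane foam = L/(kA) = 0.065/(0.0307×8.32) = 0.2545 K/W
R_copper = L/(kA) = 0.0007/(393×8.32) = 2.141×10^-7 K/W
R_total = 0.2789 K/W
Q = ΔT / R_total = 213 / 0.2789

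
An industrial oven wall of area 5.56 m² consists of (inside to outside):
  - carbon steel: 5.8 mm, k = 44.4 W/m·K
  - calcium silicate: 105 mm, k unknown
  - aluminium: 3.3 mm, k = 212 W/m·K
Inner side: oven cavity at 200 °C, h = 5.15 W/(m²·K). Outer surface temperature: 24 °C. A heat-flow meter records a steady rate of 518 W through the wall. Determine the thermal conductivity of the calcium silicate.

k ≈ 0.062 W/(m·K)

Model the wall as resistances in series:
R_inner film = 1/(h_i·A) = 1/(5.15×5.56) = 0.03492 K/W
R_carbon steel = L/(kA) = 0.0058/(44.4×5.56) = 2.349×10^-5 K/W
R_aluminium = L/(kA) = 0.0033/(212×5.56) = 2.8×10^-6 K/W
Sum of known resistances R_other = 0.03495 K/W
Total R = ΔT/Q = 176/518 = 0.3398 K/W
R_calcium silicate = R_total − R_other = 0.3048 K/W
k = L/(R·A) = 0.105/(0.3048×5.56)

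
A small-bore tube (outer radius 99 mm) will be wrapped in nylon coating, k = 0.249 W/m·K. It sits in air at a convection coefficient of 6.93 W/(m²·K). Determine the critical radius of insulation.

r_cr ≈ 35.9 mm

For a cylinder r_cr = k/h = 0.249/6.93
r_cr = 35.9 mm; since the bare radius (99 mm) is above r_cr, any added insulation will reduce heat loss.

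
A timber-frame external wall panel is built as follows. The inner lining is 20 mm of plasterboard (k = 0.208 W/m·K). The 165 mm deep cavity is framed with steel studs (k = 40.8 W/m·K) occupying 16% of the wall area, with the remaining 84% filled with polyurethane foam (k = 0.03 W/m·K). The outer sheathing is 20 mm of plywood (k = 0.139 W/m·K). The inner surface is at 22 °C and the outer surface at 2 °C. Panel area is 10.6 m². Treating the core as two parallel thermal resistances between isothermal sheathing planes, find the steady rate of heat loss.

Sheathing layers in series; stud and cavity paths in parallel between them.
R_inner = 0.02/(0.208×10.6) = 0.009071 K/W
R_stud  = 0.165/(40.8×0.16×10.6) = 0.002385 K/W
R_cav   = 0.165/(0.03×0.84×10.6) = 0.6177 K/W
1/R_core = 1/R_stud + 1/R_cav → R_core = 0.002375 K/W
R_outer = 0.02/(0.139×10.6) = 0.01357 K/W
R_total = 0.02502 K/W
Q = ΔT/R_total = 20/0.02502

Q ≈ 799 W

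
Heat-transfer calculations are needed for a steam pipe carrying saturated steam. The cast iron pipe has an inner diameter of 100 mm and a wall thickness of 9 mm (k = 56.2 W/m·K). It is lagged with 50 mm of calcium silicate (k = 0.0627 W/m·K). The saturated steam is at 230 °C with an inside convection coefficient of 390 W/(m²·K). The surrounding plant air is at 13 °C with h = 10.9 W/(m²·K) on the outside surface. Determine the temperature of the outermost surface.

T ≈ 30.1 °C

Treating each annulus and film as a series resistance:
R_inner film = 1/(h_i·2πr₁L) = 1/(390×2π×0.05×1) = 0.008162 K/W
R_cast iron pipe wall = ln(59/50)/(2π×56.2×1) = 4.687×10^-4 K/W
R_calcium silicate = ln(109/59)/(2π×0.0627×1) = 1.558 K/W
R_outer film = 1/(h_o·2πr_oL) = 1/(10.9×2π×0.109×1) = 0.134 K/W
R_total = 1.701 K/W
Q = ΔT/R_total = 217/1.701
Q = 128 W/m
T_interface = T_inner − Q·ΣR(inner→interface) = 230 − 128×1.567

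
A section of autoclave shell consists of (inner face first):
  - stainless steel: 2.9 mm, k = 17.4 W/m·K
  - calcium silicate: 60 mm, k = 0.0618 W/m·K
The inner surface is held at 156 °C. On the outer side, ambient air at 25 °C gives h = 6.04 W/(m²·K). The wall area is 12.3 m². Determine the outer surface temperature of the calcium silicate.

Series thermal resistances:
R_stainless steel = L/(kA) = 0.0029/(17.4×12.3) = 1.355×10^-5 K/W
R_calcium silicate = L/(kA) = 0.06/(0.0618×12.3) = 0.07893 K/W
R_outer film = 1/(h_o·A) = 1/(6.04×12.3) = 0.01346 K/W
R_total = 0.09241 K/W;  Q = ΔT/R_total = 131/0.09241 = 1418 W
T_interface = T_inner − Q·ΣR(inner→interface) = 156 − 1420×0.07895

T ≈ 44.1 °C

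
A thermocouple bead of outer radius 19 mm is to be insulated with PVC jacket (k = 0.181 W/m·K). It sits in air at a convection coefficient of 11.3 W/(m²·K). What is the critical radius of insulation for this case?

For a sphere r_cr = 2k/h = 2×0.181/11.3
r_cr = 32 mm; since the bare radius (19 mm) is below r_cr, adding a thin layer of insulation will *increase* heat loss.

r_cr ≈ 32 mm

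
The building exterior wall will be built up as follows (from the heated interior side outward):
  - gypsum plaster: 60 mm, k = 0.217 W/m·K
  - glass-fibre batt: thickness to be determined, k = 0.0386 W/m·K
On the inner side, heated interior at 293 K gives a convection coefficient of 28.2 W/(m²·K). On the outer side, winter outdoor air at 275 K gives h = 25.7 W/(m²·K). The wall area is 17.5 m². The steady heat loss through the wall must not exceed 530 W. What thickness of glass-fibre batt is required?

Model the wall as resistances in series:
R_inner film = 1/(h_i·A) = 1/(28.2×17.5) = 0.002026 K/W
R_gypsum plaster = L/(kA) = 0.06/(0.217×17.5) = 0.0158 K/W
R_outer film = 1/(h_o·A) = 1/(25.7×17.5) = 0.002223 K/W
Sum of the known resistances R_other = 0.02005 K/W
Required total resistance R_tot = ΔT/Q_allow = 18/530 = 0.03396 K/W
R_glass-fibre batt = R_tot − R_other = 0.01391 K/W
L = R·k·A = 0.01391×0.0386×17.5

L ≈ 9.4 mm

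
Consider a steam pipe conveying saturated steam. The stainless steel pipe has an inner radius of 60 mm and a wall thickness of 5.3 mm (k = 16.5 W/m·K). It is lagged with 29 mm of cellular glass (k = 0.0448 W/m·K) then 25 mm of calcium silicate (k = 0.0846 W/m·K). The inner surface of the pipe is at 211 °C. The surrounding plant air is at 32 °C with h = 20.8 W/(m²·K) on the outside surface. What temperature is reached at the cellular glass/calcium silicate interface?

Radial resistances (cylindrical: R_cond = ln(r_o/r_i)/(2πkL), R_conv = 1/(h·2πrL)):
R_stainless steel pipe wall = ln(65.3/60)/(2π×16.5×1) = 8.165×10^-4 K/W
R_cellular glass = ln(94.3/65.3)/(2π×0.0448×1) = 1.306 K/W
R_calcium silicate = ln(119.3/94.3)/(2π×0.0846×1) = 0.4424 K/W
R_outer film = 1/(h_o·2πr_oL) = 1/(20.8×2π×0.1193×1) = 0.06414 K/W
R_total = 1.813 K/W
Q = ΔT/R_total = 179/1.813
Q = 98.7 W/m
T_interface = T_inner − Q·ΣR(inner→interface) = 211 − 98.7×1.306

T ≈ 82 °C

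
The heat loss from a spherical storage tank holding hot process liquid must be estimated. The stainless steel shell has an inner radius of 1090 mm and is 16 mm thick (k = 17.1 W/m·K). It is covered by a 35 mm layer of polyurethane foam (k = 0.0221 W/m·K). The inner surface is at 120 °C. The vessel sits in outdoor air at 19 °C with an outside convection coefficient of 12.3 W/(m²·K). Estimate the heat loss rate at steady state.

Each spherical layer contributes R = (1/r_i − 1/r_o)/(4πk):
R_stainless steel shell = (1/1.09 − 1/1.106)/(4π×17.1) = 6.176×10^-5 K/W
R_polyurethane foam = (1/1.106 − 1/1.141)/(4π×0.0221) = 0.09987 K/W
R_outer film = 1/(h·4πr_o²) = 1/(12.3×4π×1.141²) = 0.00497 K/W
R_total = 0.1049 K/W
Q = ΔT/R_total = 101/0.1049

Q ≈ 963 W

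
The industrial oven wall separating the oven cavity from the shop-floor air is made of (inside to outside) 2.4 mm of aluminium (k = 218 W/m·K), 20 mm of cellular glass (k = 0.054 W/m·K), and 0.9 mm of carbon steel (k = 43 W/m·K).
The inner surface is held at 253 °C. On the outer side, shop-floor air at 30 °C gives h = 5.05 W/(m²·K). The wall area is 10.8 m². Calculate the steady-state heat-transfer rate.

Series thermal resistances:
R_aluminium = L/(kA) = 0.0024/(218×10.8) = 1.019×10^-6 K/W
R_cellular glass = L/(kA) = 0.02/(0.054×10.8) = 0.03429 K/W
R_carbon steel = L/(kA) = 0.0009/(43×10.8) = 1.938×10^-6 K/W
R_outer film = 1/(h_o·A) = 1/(5.05×10.8) = 0.01834 K/W
R_total = 0.05263 K/W
Q = ΔT / R_total = 223 / 0.05263

Q ≈ 4240 W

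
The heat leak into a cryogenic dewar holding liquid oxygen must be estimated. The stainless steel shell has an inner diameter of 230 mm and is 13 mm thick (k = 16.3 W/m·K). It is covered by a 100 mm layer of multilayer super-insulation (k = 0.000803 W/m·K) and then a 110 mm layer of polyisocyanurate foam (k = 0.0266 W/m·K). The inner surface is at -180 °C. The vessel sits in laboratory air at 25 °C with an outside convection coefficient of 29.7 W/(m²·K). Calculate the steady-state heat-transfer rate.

Q ≈ 0.596 W

Radial (spherical) resistances in series:
R_stainless steel shell = (1/0.115 − 1/0.128)/(4π×16.3) = 0.004312 K/W
R_multilayer super-insulation = (1/0.128 − 1/0.228)/(4π×0.000803) = 339.6 K/W
R_polyisocyanurate foam = (1/0.228 − 1/0.338)/(4π×0.0266) = 4.27 K/W
R_outer film = 1/(h·4πr_o²) = 1/(29.7×4π×0.338²) = 0.02345 K/W
R_total = 343.9 K/W
Q = ΔT/R_total = 205/343.9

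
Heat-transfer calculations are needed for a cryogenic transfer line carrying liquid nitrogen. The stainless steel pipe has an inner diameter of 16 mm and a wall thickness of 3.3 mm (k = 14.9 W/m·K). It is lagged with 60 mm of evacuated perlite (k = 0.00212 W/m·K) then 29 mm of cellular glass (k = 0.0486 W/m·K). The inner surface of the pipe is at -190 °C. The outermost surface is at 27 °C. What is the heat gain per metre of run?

q′ ≈ 1.56 W/m

Cylindrical conduction, so R = ln(r₂/r₁)/(2πkL) per layer, in series:
R_stainless steel pipe wall = ln(11.3/8)/(2π×14.9×1) = 0.003689 K/W
R_evacuated perlite = ln(71.3/11.3)/(2π×0.00212×1) = 138.3 K/W
R_cellular glass = ln(100.3/71.3)/(2π×0.0486×1) = 1.118 K/W
R_total = 139.4 K/W
Q = ΔT/R_total = 217/139.4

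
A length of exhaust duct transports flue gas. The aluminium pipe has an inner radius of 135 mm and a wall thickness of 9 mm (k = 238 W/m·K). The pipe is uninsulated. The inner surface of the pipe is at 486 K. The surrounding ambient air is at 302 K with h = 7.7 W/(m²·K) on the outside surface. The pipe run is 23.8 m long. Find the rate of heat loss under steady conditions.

Q ≈ 30500 W

Radial resistances (cylindrical: R_cond = ln(r_o/r_i)/(2πkL), R_conv = 1/(h·2πrL)):
R_aluminium pipe wall = ln(144/135)/(2π×238×23.8) = 1.813×10^-6 K/W
R_outer film = 1/(h_o·2πr_oL) = 1/(7.7×2π×0.144×23.8) = 0.006031 K/W
R_total = 0.006033 K/W
Q = ΔT/R_total = 184/0.006033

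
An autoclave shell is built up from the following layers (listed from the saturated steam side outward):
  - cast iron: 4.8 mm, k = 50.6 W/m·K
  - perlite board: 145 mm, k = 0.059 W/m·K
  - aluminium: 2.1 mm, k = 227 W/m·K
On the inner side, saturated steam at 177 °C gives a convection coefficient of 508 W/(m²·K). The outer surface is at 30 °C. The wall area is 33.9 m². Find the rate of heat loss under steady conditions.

Q ≈ 2030 W

Treating each layer as a thermal resistance in series:
R_inner film = 1/(h_i·A) = 1/(508×33.9) = 5.807×10^-5 K/W
R_cast iron = L/(kA) = 0.0048/(50.6×33.9) = 2.798×10^-6 K/W
R_perlite board = L/(kA) = 0.145/(0.059×33.9) = 0.0725 K/W
R_aluminium = L/(kA) = 0.0021/(227×33.9) = 2.729×10^-7 K/W
R_total = 0.07256 K/W
Q = ΔT / R_total = 147 / 0.07256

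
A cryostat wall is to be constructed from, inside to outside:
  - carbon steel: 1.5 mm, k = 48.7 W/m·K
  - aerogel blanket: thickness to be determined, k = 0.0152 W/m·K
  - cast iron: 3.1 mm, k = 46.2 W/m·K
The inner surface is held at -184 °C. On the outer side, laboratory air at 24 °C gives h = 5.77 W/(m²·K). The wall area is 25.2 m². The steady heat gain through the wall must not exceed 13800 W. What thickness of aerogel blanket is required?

L ≈ 3.14 mm

Treating each layer as a thermal resistance in series:
R_carbon steel = L/(kA) = 0.0015/(48.7×25.2) = 1.222×10^-6 K/W
R_cast iron = L/(kA) = 0.0031/(46.2×25.2) = 2.663×10^-6 K/W
R_outer film = 1/(h_o·A) = 1/(5.77×25.2) = 0.006877 K/W
Sum of the known resistances R_other = 0.006881 K/W
Required total resistance R_tot = ΔT/Q_allow = 208/13800 = 0.01507 K/W
R_aerogel blanket = R_tot − R_other = 0.008191 K/W
L = R·k·A = 0.008191×0.0152×25.2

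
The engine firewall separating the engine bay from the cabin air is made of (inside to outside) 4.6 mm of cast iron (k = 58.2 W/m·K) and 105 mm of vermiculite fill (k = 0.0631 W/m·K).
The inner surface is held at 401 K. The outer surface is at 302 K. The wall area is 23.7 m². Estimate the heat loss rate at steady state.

Series thermal resistances:
R_cast iron = L/(kA) = 0.0046/(58.2×23.7) = 3.335×10^-6 K/W
R_vermiculite fill = L/(kA) = 0.105/(0.0631×23.7) = 0.07021 K/W
R_total = 0.07022 K/W
Q = ΔT / R_total = 99 / 0.07022

Q ≈ 1410 W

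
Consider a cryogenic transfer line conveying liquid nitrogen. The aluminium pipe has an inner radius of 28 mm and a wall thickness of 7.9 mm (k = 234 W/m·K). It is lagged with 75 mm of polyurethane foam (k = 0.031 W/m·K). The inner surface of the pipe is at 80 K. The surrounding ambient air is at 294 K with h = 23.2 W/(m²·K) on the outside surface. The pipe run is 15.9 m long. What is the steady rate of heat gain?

Per-layer cylindrical resistances, series-summed:
R_aluminium pipe wall = ln(35.9/28)/(2π×234×15.9) = 1.063×10^-5 K/W
R_polyurethane foam = ln(110.9/35.9)/(2π×0.031×15.9) = 0.3642 K/W
R_outer film = 1/(h_o·2πr_oL) = 1/(23.2×2π×0.1109×15.9) = 0.00389 K/W
R_total = 0.3681 K/W
Q = ΔT/R_total = 214/0.3681

Q ≈ 581 W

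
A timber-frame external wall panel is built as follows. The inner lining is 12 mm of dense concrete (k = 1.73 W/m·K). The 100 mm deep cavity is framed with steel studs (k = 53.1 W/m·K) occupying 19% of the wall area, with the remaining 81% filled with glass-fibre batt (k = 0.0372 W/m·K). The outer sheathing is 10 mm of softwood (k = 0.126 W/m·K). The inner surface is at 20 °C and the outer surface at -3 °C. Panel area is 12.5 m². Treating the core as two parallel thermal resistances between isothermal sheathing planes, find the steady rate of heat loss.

Sheathing layers in series; stud and cavity paths in parallel between them.
R_inner = 0.012/(1.73×12.5) = 5.549×10^-4 K/W
R_stud  = 0.1/(53.1×0.19×12.5) = 7.929×10^-4 K/W
R_cav   = 0.1/(0.0372×0.81×12.5) = 0.2655 K/W
1/R_core = 1/R_stud + 1/R_cav → R_core = 7.906×10^-4 K/W
R_outer = 0.01/(0.126×12.5) = 0.006349 K/W
R_total = 0.007695 K/W
Q = ΔT/R_total = 23/0.007695

Q ≈ 2990 W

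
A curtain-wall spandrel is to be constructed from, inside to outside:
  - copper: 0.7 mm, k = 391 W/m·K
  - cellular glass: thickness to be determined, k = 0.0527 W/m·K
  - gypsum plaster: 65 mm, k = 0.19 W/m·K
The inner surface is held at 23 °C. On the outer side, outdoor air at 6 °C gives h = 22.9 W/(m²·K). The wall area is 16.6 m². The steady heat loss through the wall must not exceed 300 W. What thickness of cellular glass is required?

Series thermal resistances:
R_copper = L/(kA) = 0.0007/(391×16.6) = 1.078×10^-7 K/W
R_gypsum plaster = L/(kA) = 0.065/(0.19×16.6) = 0.02061 K/W
R_outer film = 1/(h_o·A) = 1/(22.9×16.6) = 0.002631 K/W
Sum of the known resistances R_other = 0.02324 K/W
Required total resistance R_tot = ΔT/Q_allow = 17/300 = 0.05667 K/W
R_cellular glass = R_tot − R_other = 0.03343 K/W
L = R·k·A = 0.03343×0.0527×16.6

L ≈ 29.2 mm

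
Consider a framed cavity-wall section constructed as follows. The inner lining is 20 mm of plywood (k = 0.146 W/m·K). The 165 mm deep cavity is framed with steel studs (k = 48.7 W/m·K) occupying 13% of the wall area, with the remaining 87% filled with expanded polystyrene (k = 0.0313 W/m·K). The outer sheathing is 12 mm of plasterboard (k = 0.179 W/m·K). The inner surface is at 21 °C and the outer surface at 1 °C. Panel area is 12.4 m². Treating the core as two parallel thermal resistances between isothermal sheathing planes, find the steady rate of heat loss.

Q ≈ 1080 W

Sheathing layers in series; stud and cavity paths in parallel between them.
R_inner = 0.02/(0.146×12.4) = 0.01105 K/W
R_stud  = 0.165/(48.7×0.13×12.4) = 0.002102 K/W
R_cav   = 0.165/(0.0313×0.87×12.4) = 0.4887 K/W
1/R_core = 1/R_stud + 1/R_cav → R_core = 0.002093 K/W
R_outer = 0.012/(0.179×12.4) = 0.005406 K/W
R_total = 0.01855 K/W
Q = ΔT/R_total = 20/0.01855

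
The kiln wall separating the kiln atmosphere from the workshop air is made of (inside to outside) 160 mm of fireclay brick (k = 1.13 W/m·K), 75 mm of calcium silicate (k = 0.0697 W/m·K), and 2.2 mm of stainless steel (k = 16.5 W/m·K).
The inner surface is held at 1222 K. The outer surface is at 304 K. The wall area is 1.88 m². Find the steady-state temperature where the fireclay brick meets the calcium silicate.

T ≈ 1120 K

Series thermal resistances:
R_fireclay brick = L/(kA) = 0.16/(1.13×1.88) = 0.07532 K/W
R_calcium silicate = L/(kA) = 0.075/(0.0697×1.88) = 0.5724 K/W
R_stainless steel = L/(kA) = 0.0022/(16.5×1.88) = 7.092×10^-5 K/W
R_total = 0.6477 K/W;  Q = ΔT/R_total = 918/0.6477 = 1417 W
T_interface = T_inner − Q·ΣR(inner→interface) = 1222 − 1420×0.07532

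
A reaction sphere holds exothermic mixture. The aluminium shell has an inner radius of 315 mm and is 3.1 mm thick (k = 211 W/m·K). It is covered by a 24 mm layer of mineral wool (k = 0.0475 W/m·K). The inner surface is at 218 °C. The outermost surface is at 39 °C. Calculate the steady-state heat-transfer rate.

Radial (spherical) resistances in series:
R_aluminium shell = (1/0.315 − 1/0.3181)/(4π×211) = 1.167×10^-5 K/W
R_mineral wool = (1/0.3181 − 1/0.3421)/(4π×0.0475) = 0.3695 K/W
R_total = 0.3695 K/W
Q = ΔT/R_total = 179/0.3695

Q ≈ 484 W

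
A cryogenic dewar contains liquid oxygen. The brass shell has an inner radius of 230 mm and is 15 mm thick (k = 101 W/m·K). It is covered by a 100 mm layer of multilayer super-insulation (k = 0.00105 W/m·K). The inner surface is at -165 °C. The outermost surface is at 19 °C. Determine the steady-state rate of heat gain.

Q ≈ 2.05 W

Each spherical layer contributes R = (1/r_i − 1/r_o)/(4πk):
R_brass shell = (1/0.23 − 1/0.245)/(4π×101) = 2.097×10^-4 K/W
R_multilayer super-insulation = (1/0.245 − 1/0.345)/(4π×0.00105) = 89.66 K/W
R_total = 89.66 K/W
Q = ΔT/R_total = 184/89.66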